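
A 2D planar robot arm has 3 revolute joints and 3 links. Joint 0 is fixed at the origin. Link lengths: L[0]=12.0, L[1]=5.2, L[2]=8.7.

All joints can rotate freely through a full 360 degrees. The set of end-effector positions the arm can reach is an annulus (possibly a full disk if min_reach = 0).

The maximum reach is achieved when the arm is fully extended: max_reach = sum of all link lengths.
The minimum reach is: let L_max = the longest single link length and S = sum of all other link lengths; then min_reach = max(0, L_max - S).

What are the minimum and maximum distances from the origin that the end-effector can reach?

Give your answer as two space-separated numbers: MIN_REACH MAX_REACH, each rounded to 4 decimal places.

Link lengths: [12.0, 5.2, 8.7]
max_reach = 12 + 5.2 + 8.7 = 25.9
L_max = max([12.0, 5.2, 8.7]) = 12
S (sum of others) = 25.9 - 12 = 13.9
min_reach = max(0, 12 - 13.9) = max(0, -1.9) = 0

Answer: 0.0000 25.9000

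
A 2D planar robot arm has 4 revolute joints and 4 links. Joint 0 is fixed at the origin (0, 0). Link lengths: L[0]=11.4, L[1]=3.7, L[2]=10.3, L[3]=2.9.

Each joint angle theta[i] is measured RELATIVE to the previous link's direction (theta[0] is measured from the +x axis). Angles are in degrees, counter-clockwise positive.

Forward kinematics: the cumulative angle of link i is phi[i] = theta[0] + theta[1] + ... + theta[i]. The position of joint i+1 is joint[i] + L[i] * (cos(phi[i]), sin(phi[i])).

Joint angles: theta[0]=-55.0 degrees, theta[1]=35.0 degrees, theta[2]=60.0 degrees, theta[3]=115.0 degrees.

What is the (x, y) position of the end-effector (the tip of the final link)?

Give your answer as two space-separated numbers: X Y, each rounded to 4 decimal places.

joint[0] = (0.0000, 0.0000)  (base)
link 0: phi[0] = -55 = -55 deg
  cos(-55 deg) = 0.5736, sin(-55 deg) = -0.8192
  joint[1] = (0.0000, 0.0000) + 11.4 * (0.5736, -0.8192) = (0.0000 + 6.5388, 0.0000 + -9.3383) = (6.5388, -9.3383)
link 1: phi[1] = -55 + 35 = -20 deg
  cos(-20 deg) = 0.9397, sin(-20 deg) = -0.3420
  joint[2] = (6.5388, -9.3383) + 3.7 * (0.9397, -0.3420) = (6.5388 + 3.4769, -9.3383 + -1.2655) = (10.0156, -10.6038)
link 2: phi[2] = -55 + 35 + 60 = 40 deg
  cos(40 deg) = 0.7660, sin(40 deg) = 0.6428
  joint[3] = (10.0156, -10.6038) + 10.3 * (0.7660, 0.6428) = (10.0156 + 7.8903, -10.6038 + 6.6207) = (17.9059, -3.9831)
link 3: phi[3] = -55 + 35 + 60 + 115 = 155 deg
  cos(155 deg) = -0.9063, sin(155 deg) = 0.4226
  joint[4] = (17.9059, -3.9831) + 2.9 * (-0.9063, 0.4226) = (17.9059 + -2.6283, -3.9831 + 1.2256) = (15.2776, -2.7575)
End effector: (15.2776, -2.7575)

Answer: 15.2776 -2.7575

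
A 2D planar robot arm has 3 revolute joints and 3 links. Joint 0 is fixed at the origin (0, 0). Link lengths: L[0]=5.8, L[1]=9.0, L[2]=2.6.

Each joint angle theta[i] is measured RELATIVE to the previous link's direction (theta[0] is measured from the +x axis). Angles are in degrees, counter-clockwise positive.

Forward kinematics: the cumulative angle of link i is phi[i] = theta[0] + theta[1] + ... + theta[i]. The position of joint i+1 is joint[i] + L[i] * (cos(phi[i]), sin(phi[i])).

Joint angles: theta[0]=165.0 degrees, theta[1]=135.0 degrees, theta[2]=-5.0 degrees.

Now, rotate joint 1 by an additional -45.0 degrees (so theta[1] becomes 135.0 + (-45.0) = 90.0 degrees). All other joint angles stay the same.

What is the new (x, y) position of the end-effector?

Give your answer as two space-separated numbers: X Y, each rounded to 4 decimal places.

joint[0] = (0.0000, 0.0000)  (base)
link 0: phi[0] = 165 = 165 deg
  cos(165 deg) = -0.9659, sin(165 deg) = 0.2588
  joint[1] = (0.0000, 0.0000) + 5.8 * (-0.9659, 0.2588) = (0.0000 + -5.6024, 0.0000 + 1.5012) = (-5.6024, 1.5012)
link 1: phi[1] = 165 + 90 = 255 deg
  cos(255 deg) = -0.2588, sin(255 deg) = -0.9659
  joint[2] = (-5.6024, 1.5012) + 9 * (-0.2588, -0.9659) = (-5.6024 + -2.3294, 1.5012 + -8.6933) = (-7.9317, -7.1922)
link 2: phi[2] = 165 + 90 + -5 = 250 deg
  cos(250 deg) = -0.3420, sin(250 deg) = -0.9397
  joint[3] = (-7.9317, -7.1922) + 2.6 * (-0.3420, -0.9397) = (-7.9317 + -0.8893, -7.1922 + -2.4432) = (-8.8210, -9.6354)
End effector: (-8.8210, -9.6354)

Answer: -8.8210 -9.6354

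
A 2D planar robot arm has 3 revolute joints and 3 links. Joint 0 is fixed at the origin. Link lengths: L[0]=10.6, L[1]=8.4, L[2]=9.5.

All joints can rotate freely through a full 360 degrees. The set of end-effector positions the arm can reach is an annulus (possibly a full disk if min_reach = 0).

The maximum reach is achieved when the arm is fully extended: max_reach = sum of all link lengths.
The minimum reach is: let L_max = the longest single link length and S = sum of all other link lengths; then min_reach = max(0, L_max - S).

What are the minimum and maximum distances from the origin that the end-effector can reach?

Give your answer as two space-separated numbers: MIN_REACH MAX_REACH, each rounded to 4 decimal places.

Link lengths: [10.6, 8.4, 9.5]
max_reach = 10.6 + 8.4 + 9.5 = 28.5
L_max = max([10.6, 8.4, 9.5]) = 10.6
S (sum of others) = 28.5 - 10.6 = 17.9
min_reach = max(0, 10.6 - 17.9) = max(0, -7.3) = 0

Answer: 0.0000 28.5000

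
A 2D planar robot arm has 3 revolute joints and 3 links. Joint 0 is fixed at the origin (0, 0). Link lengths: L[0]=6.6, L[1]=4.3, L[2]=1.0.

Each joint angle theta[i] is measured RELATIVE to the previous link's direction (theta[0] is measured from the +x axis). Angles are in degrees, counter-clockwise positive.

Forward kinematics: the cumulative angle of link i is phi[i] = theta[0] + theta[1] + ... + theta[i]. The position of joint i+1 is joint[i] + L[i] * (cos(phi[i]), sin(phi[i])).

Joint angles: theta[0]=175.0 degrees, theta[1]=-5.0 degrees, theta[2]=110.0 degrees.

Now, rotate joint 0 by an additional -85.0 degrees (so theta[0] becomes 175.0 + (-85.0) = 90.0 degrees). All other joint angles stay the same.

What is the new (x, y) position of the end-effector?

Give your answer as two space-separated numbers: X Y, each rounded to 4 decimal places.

joint[0] = (0.0000, 0.0000)  (base)
link 0: phi[0] = 90 = 90 deg
  cos(90 deg) = 0.0000, sin(90 deg) = 1.0000
  joint[1] = (0.0000, 0.0000) + 6.6 * (0.0000, 1.0000) = (0.0000 + 0.0000, 0.0000 + 6.6000) = (0.0000, 6.6000)
link 1: phi[1] = 90 + -5 = 85 deg
  cos(85 deg) = 0.0872, sin(85 deg) = 0.9962
  joint[2] = (0.0000, 6.6000) + 4.3 * (0.0872, 0.9962) = (0.0000 + 0.3748, 6.6000 + 4.2836) = (0.3748, 10.8836)
link 2: phi[2] = 90 + -5 + 110 = 195 deg
  cos(195 deg) = -0.9659, sin(195 deg) = -0.2588
  joint[3] = (0.3748, 10.8836) + 1 * (-0.9659, -0.2588) = (0.3748 + -0.9659, 10.8836 + -0.2588) = (-0.5912, 10.6248)
End effector: (-0.5912, 10.6248)

Answer: -0.5912 10.6248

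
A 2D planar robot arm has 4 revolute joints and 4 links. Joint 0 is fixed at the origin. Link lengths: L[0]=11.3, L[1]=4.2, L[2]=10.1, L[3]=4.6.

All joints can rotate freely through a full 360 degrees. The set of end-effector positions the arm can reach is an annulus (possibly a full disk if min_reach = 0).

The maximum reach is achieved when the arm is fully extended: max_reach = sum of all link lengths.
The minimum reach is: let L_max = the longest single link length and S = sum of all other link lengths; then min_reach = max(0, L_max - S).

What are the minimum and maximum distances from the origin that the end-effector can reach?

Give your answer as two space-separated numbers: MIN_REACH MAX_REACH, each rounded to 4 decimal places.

Link lengths: [11.3, 4.2, 10.1, 4.6]
max_reach = 11.3 + 4.2 + 10.1 + 4.6 = 30.2
L_max = max([11.3, 4.2, 10.1, 4.6]) = 11.3
S (sum of others) = 30.2 - 11.3 = 18.9
min_reach = max(0, 11.3 - 18.9) = max(0, -7.6) = 0

Answer: 0.0000 30.2000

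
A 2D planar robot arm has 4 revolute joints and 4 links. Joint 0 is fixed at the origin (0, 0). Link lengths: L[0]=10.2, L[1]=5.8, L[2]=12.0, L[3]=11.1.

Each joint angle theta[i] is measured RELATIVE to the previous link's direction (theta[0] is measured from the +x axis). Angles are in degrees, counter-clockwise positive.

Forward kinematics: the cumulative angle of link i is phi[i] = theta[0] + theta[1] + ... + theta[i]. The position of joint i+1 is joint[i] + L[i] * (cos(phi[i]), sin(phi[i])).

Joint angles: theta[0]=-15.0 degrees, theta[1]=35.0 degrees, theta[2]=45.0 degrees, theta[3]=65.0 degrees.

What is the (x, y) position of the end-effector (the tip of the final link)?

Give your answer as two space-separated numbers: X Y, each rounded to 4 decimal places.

joint[0] = (0.0000, 0.0000)  (base)
link 0: phi[0] = -15 = -15 deg
  cos(-15 deg) = 0.9659, sin(-15 deg) = -0.2588
  joint[1] = (0.0000, 0.0000) + 10.2 * (0.9659, -0.2588) = (0.0000 + 9.8524, 0.0000 + -2.6400) = (9.8524, -2.6400)
link 1: phi[1] = -15 + 35 = 20 deg
  cos(20 deg) = 0.9397, sin(20 deg) = 0.3420
  joint[2] = (9.8524, -2.6400) + 5.8 * (0.9397, 0.3420) = (9.8524 + 5.4502, -2.6400 + 1.9837) = (15.3027, -0.6562)
link 2: phi[2] = -15 + 35 + 45 = 65 deg
  cos(65 deg) = 0.4226, sin(65 deg) = 0.9063
  joint[3] = (15.3027, -0.6562) + 12 * (0.4226, 0.9063) = (15.3027 + 5.0714, -0.6562 + 10.8757) = (20.3741, 10.2195)
link 3: phi[3] = -15 + 35 + 45 + 65 = 130 deg
  cos(130 deg) = -0.6428, sin(130 deg) = 0.7660
  joint[4] = (20.3741, 10.2195) + 11.1 * (-0.6428, 0.7660) = (20.3741 + -7.1349, 10.2195 + 8.5031) = (13.2391, 18.7225)
End effector: (13.2391, 18.7225)

Answer: 13.2391 18.7225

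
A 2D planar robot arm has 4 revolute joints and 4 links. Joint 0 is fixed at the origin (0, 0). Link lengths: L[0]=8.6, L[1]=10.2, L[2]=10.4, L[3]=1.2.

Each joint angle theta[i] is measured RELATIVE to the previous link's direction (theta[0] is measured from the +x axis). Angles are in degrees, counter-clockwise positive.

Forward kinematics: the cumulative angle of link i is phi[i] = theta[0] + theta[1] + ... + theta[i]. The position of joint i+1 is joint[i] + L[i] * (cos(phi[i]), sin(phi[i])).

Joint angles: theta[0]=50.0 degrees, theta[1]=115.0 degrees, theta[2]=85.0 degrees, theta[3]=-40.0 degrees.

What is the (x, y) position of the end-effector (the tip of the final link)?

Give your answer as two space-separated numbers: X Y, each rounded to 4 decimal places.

Answer: -8.9207 -1.1449

Derivation:
joint[0] = (0.0000, 0.0000)  (base)
link 0: phi[0] = 50 = 50 deg
  cos(50 deg) = 0.6428, sin(50 deg) = 0.7660
  joint[1] = (0.0000, 0.0000) + 8.6 * (0.6428, 0.7660) = (0.0000 + 5.5280, 0.0000 + 6.5880) = (5.5280, 6.5880)
link 1: phi[1] = 50 + 115 = 165 deg
  cos(165 deg) = -0.9659, sin(165 deg) = 0.2588
  joint[2] = (5.5280, 6.5880) + 10.2 * (-0.9659, 0.2588) = (5.5280 + -9.8524, 6.5880 + 2.6400) = (-4.3245, 9.2279)
link 2: phi[2] = 50 + 115 + 85 = 250 deg
  cos(250 deg) = -0.3420, sin(250 deg) = -0.9397
  joint[3] = (-4.3245, 9.2279) + 10.4 * (-0.3420, -0.9397) = (-4.3245 + -3.5570, 9.2279 + -9.7728) = (-7.8815, -0.5449)
link 3: phi[3] = 50 + 115 + 85 + -40 = 210 deg
  cos(210 deg) = -0.8660, sin(210 deg) = -0.5000
  joint[4] = (-7.8815, -0.5449) + 1.2 * (-0.8660, -0.5000) = (-7.8815 + -1.0392, -0.5449 + -0.6000) = (-8.9207, -1.1449)
End effector: (-8.9207, -1.1449)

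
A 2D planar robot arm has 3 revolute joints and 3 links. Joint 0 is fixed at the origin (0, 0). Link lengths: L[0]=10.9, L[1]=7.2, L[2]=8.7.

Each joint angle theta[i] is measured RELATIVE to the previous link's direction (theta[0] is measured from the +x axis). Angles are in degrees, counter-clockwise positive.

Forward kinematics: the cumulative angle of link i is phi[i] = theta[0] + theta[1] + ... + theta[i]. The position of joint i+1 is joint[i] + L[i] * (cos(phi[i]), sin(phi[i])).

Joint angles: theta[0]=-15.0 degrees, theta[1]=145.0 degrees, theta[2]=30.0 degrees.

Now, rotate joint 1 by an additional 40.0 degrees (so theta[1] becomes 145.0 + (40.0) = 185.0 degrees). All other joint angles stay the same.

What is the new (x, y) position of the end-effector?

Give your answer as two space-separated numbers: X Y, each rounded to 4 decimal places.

joint[0] = (0.0000, 0.0000)  (base)
link 0: phi[0] = -15 = -15 deg
  cos(-15 deg) = 0.9659, sin(-15 deg) = -0.2588
  joint[1] = (0.0000, 0.0000) + 10.9 * (0.9659, -0.2588) = (0.0000 + 10.5286, 0.0000 + -2.8211) = (10.5286, -2.8211)
link 1: phi[1] = -15 + 185 = 170 deg
  cos(170 deg) = -0.9848, sin(170 deg) = 0.1736
  joint[2] = (10.5286, -2.8211) + 7.2 * (-0.9848, 0.1736) = (10.5286 + -7.0906, -2.8211 + 1.2503) = (3.4380, -1.5709)
link 2: phi[2] = -15 + 185 + 30 = 200 deg
  cos(200 deg) = -0.9397, sin(200 deg) = -0.3420
  joint[3] = (3.4380, -1.5709) + 8.7 * (-0.9397, -0.3420) = (3.4380 + -8.1753, -1.5709 + -2.9756) = (-4.7374, -4.5464)
End effector: (-4.7374, -4.5464)

Answer: -4.7374 -4.5464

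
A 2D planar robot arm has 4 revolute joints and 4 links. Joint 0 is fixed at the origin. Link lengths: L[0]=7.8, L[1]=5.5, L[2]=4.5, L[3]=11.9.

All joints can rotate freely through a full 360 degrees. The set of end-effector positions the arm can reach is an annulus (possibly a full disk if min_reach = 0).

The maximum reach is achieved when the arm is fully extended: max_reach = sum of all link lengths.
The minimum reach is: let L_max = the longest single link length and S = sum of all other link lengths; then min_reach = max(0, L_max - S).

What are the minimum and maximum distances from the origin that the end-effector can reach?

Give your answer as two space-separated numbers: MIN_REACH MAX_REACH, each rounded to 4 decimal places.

Answer: 0.0000 29.7000

Derivation:
Link lengths: [7.8, 5.5, 4.5, 11.9]
max_reach = 7.8 + 5.5 + 4.5 + 11.9 = 29.7
L_max = max([7.8, 5.5, 4.5, 11.9]) = 11.9
S (sum of others) = 29.7 - 11.9 = 17.8
min_reach = max(0, 11.9 - 17.8) = max(0, -5.9) = 0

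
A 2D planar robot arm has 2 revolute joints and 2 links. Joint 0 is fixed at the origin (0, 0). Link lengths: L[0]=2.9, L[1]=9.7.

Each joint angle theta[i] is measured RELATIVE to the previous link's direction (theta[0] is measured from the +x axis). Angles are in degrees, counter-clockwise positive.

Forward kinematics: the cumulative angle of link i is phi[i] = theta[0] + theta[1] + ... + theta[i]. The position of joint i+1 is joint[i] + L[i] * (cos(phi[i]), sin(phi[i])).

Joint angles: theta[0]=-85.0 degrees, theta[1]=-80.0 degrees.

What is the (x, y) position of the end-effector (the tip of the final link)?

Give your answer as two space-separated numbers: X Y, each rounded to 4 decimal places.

Answer: -9.1167 -5.3995

Derivation:
joint[0] = (0.0000, 0.0000)  (base)
link 0: phi[0] = -85 = -85 deg
  cos(-85 deg) = 0.0872, sin(-85 deg) = -0.9962
  joint[1] = (0.0000, 0.0000) + 2.9 * (0.0872, -0.9962) = (0.0000 + 0.2528, 0.0000 + -2.8890) = (0.2528, -2.8890)
link 1: phi[1] = -85 + -80 = -165 deg
  cos(-165 deg) = -0.9659, sin(-165 deg) = -0.2588
  joint[2] = (0.2528, -2.8890) + 9.7 * (-0.9659, -0.2588) = (0.2528 + -9.3695, -2.8890 + -2.5105) = (-9.1167, -5.3995)
End effector: (-9.1167, -5.3995)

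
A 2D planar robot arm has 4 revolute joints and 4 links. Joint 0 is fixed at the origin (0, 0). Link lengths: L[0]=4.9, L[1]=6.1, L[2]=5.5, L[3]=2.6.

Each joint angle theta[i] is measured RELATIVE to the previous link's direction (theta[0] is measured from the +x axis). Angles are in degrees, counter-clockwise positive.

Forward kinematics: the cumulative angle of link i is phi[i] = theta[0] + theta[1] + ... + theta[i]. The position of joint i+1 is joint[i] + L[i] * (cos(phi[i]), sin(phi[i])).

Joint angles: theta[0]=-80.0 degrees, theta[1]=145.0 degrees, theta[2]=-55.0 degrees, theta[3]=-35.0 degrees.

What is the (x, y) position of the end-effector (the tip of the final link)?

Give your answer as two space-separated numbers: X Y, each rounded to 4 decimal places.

Answer: 11.2017 0.5592

Derivation:
joint[0] = (0.0000, 0.0000)  (base)
link 0: phi[0] = -80 = -80 deg
  cos(-80 deg) = 0.1736, sin(-80 deg) = -0.9848
  joint[1] = (0.0000, 0.0000) + 4.9 * (0.1736, -0.9848) = (0.0000 + 0.8509, 0.0000 + -4.8256) = (0.8509, -4.8256)
link 1: phi[1] = -80 + 145 = 65 deg
  cos(65 deg) = 0.4226, sin(65 deg) = 0.9063
  joint[2] = (0.8509, -4.8256) + 6.1 * (0.4226, 0.9063) = (0.8509 + 2.5780, -4.8256 + 5.5285) = (3.4288, 0.7029)
link 2: phi[2] = -80 + 145 + -55 = 10 deg
  cos(10 deg) = 0.9848, sin(10 deg) = 0.1736
  joint[3] = (3.4288, 0.7029) + 5.5 * (0.9848, 0.1736) = (3.4288 + 5.4164, 0.7029 + 0.9551) = (8.8453, 1.6580)
link 3: phi[3] = -80 + 145 + -55 + -35 = -25 deg
  cos(-25 deg) = 0.9063, sin(-25 deg) = -0.4226
  joint[4] = (8.8453, 1.6580) + 2.6 * (0.9063, -0.4226) = (8.8453 + 2.3564, 1.6580 + -1.0988) = (11.2017, 0.5592)
End effector: (11.2017, 0.5592)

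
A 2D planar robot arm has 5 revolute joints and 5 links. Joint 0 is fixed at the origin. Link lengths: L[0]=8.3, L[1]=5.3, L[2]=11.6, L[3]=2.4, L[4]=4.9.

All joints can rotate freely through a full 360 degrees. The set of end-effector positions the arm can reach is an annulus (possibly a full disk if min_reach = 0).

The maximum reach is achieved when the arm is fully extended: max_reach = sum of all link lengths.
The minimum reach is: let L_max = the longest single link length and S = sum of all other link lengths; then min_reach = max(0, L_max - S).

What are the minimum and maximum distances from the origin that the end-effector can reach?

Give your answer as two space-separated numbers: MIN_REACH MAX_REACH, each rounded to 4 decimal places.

Link lengths: [8.3, 5.3, 11.6, 2.4, 4.9]
max_reach = 8.3 + 5.3 + 11.6 + 2.4 + 4.9 = 32.5
L_max = max([8.3, 5.3, 11.6, 2.4, 4.9]) = 11.6
S (sum of others) = 32.5 - 11.6 = 20.9
min_reach = max(0, 11.6 - 20.9) = max(0, -9.3) = 0

Answer: 0.0000 32.5000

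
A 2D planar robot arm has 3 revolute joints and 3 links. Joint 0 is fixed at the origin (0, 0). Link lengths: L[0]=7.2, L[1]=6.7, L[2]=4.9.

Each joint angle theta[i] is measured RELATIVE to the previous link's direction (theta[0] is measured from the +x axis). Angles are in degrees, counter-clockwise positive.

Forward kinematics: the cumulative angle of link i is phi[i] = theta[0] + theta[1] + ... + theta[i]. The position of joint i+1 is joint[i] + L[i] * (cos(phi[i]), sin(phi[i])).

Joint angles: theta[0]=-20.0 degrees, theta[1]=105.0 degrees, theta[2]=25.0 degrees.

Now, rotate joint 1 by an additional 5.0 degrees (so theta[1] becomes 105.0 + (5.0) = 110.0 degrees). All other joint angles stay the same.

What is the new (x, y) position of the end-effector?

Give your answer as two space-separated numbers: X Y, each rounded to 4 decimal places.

Answer: 4.6950 8.6784

Derivation:
joint[0] = (0.0000, 0.0000)  (base)
link 0: phi[0] = -20 = -20 deg
  cos(-20 deg) = 0.9397, sin(-20 deg) = -0.3420
  joint[1] = (0.0000, 0.0000) + 7.2 * (0.9397, -0.3420) = (0.0000 + 6.7658, 0.0000 + -2.4625) = (6.7658, -2.4625)
link 1: phi[1] = -20 + 110 = 90 deg
  cos(90 deg) = 0.0000, sin(90 deg) = 1.0000
  joint[2] = (6.7658, -2.4625) + 6.7 * (0.0000, 1.0000) = (6.7658 + 0.0000, -2.4625 + 6.7000) = (6.7658, 4.2375)
link 2: phi[2] = -20 + 110 + 25 = 115 deg
  cos(115 deg) = -0.4226, sin(115 deg) = 0.9063
  joint[3] = (6.7658, 4.2375) + 4.9 * (-0.4226, 0.9063) = (6.7658 + -2.0708, 4.2375 + 4.4409) = (4.6950, 8.6784)
End effector: (4.6950, 8.6784)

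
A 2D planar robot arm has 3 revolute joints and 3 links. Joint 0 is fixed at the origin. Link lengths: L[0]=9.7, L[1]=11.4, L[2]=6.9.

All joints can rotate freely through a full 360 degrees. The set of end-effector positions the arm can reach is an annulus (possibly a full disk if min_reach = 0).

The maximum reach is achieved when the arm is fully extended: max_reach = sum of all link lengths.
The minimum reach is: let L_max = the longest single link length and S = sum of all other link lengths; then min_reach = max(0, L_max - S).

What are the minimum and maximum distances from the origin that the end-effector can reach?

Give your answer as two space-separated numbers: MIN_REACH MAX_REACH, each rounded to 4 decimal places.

Link lengths: [9.7, 11.4, 6.9]
max_reach = 9.7 + 11.4 + 6.9 = 28
L_max = max([9.7, 11.4, 6.9]) = 11.4
S (sum of others) = 28 - 11.4 = 16.6
min_reach = max(0, 11.4 - 16.6) = max(0, -5.2) = 0

Answer: 0.0000 28.0000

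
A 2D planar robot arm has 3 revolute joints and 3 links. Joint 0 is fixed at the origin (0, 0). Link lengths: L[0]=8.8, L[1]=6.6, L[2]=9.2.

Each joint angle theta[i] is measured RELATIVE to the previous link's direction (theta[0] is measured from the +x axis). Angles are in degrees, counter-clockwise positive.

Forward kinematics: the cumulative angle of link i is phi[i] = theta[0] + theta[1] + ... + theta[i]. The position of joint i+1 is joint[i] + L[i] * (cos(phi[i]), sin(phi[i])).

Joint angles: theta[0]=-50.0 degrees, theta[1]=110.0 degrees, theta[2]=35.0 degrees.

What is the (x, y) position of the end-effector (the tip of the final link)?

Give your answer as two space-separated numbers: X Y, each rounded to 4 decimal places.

Answer: 8.1547 8.1396

Derivation:
joint[0] = (0.0000, 0.0000)  (base)
link 0: phi[0] = -50 = -50 deg
  cos(-50 deg) = 0.6428, sin(-50 deg) = -0.7660
  joint[1] = (0.0000, 0.0000) + 8.8 * (0.6428, -0.7660) = (0.0000 + 5.6565, 0.0000 + -6.7412) = (5.6565, -6.7412)
link 1: phi[1] = -50 + 110 = 60 deg
  cos(60 deg) = 0.5000, sin(60 deg) = 0.8660
  joint[2] = (5.6565, -6.7412) + 6.6 * (0.5000, 0.8660) = (5.6565 + 3.3000, -6.7412 + 5.7158) = (8.9565, -1.0254)
link 2: phi[2] = -50 + 110 + 35 = 95 deg
  cos(95 deg) = -0.0872, sin(95 deg) = 0.9962
  joint[3] = (8.9565, -1.0254) + 9.2 * (-0.0872, 0.9962) = (8.9565 + -0.8018, -1.0254 + 9.1650) = (8.1547, 8.1396)
End effector: (8.1547, 8.1396)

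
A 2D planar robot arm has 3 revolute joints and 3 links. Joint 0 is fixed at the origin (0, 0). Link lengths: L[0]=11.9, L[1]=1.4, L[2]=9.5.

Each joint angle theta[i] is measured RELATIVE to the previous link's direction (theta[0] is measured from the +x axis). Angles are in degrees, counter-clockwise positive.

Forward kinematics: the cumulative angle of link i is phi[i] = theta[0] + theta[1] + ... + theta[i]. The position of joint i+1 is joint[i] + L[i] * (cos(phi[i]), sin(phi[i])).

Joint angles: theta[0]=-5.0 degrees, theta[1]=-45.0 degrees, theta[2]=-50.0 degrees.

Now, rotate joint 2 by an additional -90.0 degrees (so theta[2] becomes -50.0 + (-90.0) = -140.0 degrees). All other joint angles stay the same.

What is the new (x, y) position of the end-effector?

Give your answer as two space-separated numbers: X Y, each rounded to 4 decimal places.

Answer: 3.3989 -0.4600

Derivation:
joint[0] = (0.0000, 0.0000)  (base)
link 0: phi[0] = -5 = -5 deg
  cos(-5 deg) = 0.9962, sin(-5 deg) = -0.0872
  joint[1] = (0.0000, 0.0000) + 11.9 * (0.9962, -0.0872) = (0.0000 + 11.8547, 0.0000 + -1.0372) = (11.8547, -1.0372)
link 1: phi[1] = -5 + -45 = -50 deg
  cos(-50 deg) = 0.6428, sin(-50 deg) = -0.7660
  joint[2] = (11.8547, -1.0372) + 1.4 * (0.6428, -0.7660) = (11.8547 + 0.8999, -1.0372 + -1.0725) = (12.7546, -2.1096)
link 2: phi[2] = -5 + -45 + -140 = -190 deg
  cos(-190 deg) = -0.9848, sin(-190 deg) = 0.1736
  joint[3] = (12.7546, -2.1096) + 9.5 * (-0.9848, 0.1736) = (12.7546 + -9.3557, -2.1096 + 1.6497) = (3.3989, -0.4600)
End effector: (3.3989, -0.4600)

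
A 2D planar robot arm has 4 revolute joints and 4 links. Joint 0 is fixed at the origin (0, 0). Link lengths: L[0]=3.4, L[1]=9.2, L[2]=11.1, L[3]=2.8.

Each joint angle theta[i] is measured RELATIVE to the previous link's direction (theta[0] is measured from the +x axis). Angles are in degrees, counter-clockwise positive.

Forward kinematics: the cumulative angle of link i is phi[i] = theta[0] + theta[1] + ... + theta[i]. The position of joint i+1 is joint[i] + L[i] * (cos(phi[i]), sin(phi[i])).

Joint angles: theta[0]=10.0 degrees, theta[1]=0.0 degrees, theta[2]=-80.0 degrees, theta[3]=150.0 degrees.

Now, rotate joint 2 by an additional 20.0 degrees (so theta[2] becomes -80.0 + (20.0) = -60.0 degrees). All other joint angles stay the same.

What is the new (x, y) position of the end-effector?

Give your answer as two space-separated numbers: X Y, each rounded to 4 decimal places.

Answer: 19.0573 -3.5577

Derivation:
joint[0] = (0.0000, 0.0000)  (base)
link 0: phi[0] = 10 = 10 deg
  cos(10 deg) = 0.9848, sin(10 deg) = 0.1736
  joint[1] = (0.0000, 0.0000) + 3.4 * (0.9848, 0.1736) = (0.0000 + 3.3483, 0.0000 + 0.5904) = (3.3483, 0.5904)
link 1: phi[1] = 10 + 0 = 10 deg
  cos(10 deg) = 0.9848, sin(10 deg) = 0.1736
  joint[2] = (3.3483, 0.5904) + 9.2 * (0.9848, 0.1736) = (3.3483 + 9.0602, 0.5904 + 1.5976) = (12.4086, 2.1880)
link 2: phi[2] = 10 + 0 + -60 = -50 deg
  cos(-50 deg) = 0.6428, sin(-50 deg) = -0.7660
  joint[3] = (12.4086, 2.1880) + 11.1 * (0.6428, -0.7660) = (12.4086 + 7.1349, 2.1880 + -8.5031) = (19.5435, -6.3151)
link 3: phi[3] = 10 + 0 + -60 + 150 = 100 deg
  cos(100 deg) = -0.1736, sin(100 deg) = 0.9848
  joint[4] = (19.5435, -6.3151) + 2.8 * (-0.1736, 0.9848) = (19.5435 + -0.4862, -6.3151 + 2.7575) = (19.0573, -3.5577)
End effector: (19.0573, -3.5577)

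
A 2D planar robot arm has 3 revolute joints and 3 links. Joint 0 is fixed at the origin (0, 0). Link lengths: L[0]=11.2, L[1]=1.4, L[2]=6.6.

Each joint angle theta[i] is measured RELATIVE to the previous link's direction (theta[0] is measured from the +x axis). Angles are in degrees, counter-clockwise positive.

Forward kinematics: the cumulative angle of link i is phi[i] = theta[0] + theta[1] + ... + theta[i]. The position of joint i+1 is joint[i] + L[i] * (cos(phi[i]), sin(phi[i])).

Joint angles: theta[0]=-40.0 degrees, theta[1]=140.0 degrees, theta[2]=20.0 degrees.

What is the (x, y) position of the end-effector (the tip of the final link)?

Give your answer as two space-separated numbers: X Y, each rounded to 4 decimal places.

joint[0] = (0.0000, 0.0000)  (base)
link 0: phi[0] = -40 = -40 deg
  cos(-40 deg) = 0.7660, sin(-40 deg) = -0.6428
  joint[1] = (0.0000, 0.0000) + 11.2 * (0.7660, -0.6428) = (0.0000 + 8.5797, 0.0000 + -7.1992) = (8.5797, -7.1992)
link 1: phi[1] = -40 + 140 = 100 deg
  cos(100 deg) = -0.1736, sin(100 deg) = 0.9848
  joint[2] = (8.5797, -7.1992) + 1.4 * (-0.1736, 0.9848) = (8.5797 + -0.2431, -7.1992 + 1.3787) = (8.3366, -5.8205)
link 2: phi[2] = -40 + 140 + 20 = 120 deg
  cos(120 deg) = -0.5000, sin(120 deg) = 0.8660
  joint[3] = (8.3366, -5.8205) + 6.6 * (-0.5000, 0.8660) = (8.3366 + -3.3000, -5.8205 + 5.7158) = (5.0366, -0.1047)
End effector: (5.0366, -0.1047)

Answer: 5.0366 -0.1047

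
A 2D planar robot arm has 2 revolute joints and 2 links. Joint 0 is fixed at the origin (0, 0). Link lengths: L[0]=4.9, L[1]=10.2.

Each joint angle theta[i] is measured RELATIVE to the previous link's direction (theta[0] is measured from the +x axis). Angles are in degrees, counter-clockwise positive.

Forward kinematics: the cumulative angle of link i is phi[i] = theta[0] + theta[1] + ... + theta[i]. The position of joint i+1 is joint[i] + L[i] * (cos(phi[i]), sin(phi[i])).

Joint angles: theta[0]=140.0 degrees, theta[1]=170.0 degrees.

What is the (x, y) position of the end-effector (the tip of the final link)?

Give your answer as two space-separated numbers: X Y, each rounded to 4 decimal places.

joint[0] = (0.0000, 0.0000)  (base)
link 0: phi[0] = 140 = 140 deg
  cos(140 deg) = -0.7660, sin(140 deg) = 0.6428
  joint[1] = (0.0000, 0.0000) + 4.9 * (-0.7660, 0.6428) = (0.0000 + -3.7536, 0.0000 + 3.1497) = (-3.7536, 3.1497)
link 1: phi[1] = 140 + 170 = 310 deg
  cos(310 deg) = 0.6428, sin(310 deg) = -0.7660
  joint[2] = (-3.7536, 3.1497) + 10.2 * (0.6428, -0.7660) = (-3.7536 + 6.5564, 3.1497 + -7.8137) = (2.8028, -4.6640)
End effector: (2.8028, -4.6640)

Answer: 2.8028 -4.6640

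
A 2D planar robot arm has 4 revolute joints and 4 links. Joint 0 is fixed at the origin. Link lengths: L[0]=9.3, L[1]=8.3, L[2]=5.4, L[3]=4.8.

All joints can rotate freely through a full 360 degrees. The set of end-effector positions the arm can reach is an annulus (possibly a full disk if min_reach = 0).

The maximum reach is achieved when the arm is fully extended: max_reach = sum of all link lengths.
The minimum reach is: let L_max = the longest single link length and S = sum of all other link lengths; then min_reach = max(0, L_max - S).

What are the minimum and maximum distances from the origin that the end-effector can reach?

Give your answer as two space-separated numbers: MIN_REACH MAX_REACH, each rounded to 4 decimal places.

Answer: 0.0000 27.8000

Derivation:
Link lengths: [9.3, 8.3, 5.4, 4.8]
max_reach = 9.3 + 8.3 + 5.4 + 4.8 = 27.8
L_max = max([9.3, 8.3, 5.4, 4.8]) = 9.3
S (sum of others) = 27.8 - 9.3 = 18.5
min_reach = max(0, 9.3 - 18.5) = max(0, -9.2) = 0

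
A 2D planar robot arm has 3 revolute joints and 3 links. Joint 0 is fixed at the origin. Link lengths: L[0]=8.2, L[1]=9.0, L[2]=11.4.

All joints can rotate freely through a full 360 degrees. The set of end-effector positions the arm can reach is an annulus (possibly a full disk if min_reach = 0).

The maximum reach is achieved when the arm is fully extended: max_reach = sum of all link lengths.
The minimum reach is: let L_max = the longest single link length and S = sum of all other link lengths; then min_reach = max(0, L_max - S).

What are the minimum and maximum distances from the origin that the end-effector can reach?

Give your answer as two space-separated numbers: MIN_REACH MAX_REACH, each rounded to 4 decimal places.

Link lengths: [8.2, 9.0, 11.4]
max_reach = 8.2 + 9 + 11.4 = 28.6
L_max = max([8.2, 9.0, 11.4]) = 11.4
S (sum of others) = 28.6 - 11.4 = 17.2
min_reach = max(0, 11.4 - 17.2) = max(0, -5.8) = 0

Answer: 0.0000 28.6000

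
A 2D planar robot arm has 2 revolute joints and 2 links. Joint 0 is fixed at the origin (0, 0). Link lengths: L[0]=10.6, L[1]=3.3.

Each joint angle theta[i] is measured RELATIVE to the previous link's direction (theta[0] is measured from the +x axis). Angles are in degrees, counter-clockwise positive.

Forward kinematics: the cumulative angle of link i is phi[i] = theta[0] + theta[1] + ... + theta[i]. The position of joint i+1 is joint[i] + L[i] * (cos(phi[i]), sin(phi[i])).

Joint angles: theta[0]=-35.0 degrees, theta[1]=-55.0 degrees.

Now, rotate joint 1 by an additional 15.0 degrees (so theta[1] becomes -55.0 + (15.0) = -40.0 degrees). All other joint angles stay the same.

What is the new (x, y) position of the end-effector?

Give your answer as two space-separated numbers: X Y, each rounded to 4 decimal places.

joint[0] = (0.0000, 0.0000)  (base)
link 0: phi[0] = -35 = -35 deg
  cos(-35 deg) = 0.8192, sin(-35 deg) = -0.5736
  joint[1] = (0.0000, 0.0000) + 10.6 * (0.8192, -0.5736) = (0.0000 + 8.6830, 0.0000 + -6.0799) = (8.6830, -6.0799)
link 1: phi[1] = -35 + -40 = -75 deg
  cos(-75 deg) = 0.2588, sin(-75 deg) = -0.9659
  joint[2] = (8.6830, -6.0799) + 3.3 * (0.2588, -0.9659) = (8.6830 + 0.8541, -6.0799 + -3.1876) = (9.5371, -9.2675)
End effector: (9.5371, -9.2675)

Answer: 9.5371 -9.2675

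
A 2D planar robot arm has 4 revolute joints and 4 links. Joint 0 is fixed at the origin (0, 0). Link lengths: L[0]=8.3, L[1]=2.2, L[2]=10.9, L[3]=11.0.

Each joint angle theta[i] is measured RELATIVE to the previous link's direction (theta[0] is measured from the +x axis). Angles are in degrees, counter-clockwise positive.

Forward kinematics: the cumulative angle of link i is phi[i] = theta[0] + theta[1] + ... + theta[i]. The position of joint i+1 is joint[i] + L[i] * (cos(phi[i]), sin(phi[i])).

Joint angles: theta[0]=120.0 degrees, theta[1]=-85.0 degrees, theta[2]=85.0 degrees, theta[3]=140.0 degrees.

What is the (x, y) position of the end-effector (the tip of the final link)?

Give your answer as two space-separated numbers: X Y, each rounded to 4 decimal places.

joint[0] = (0.0000, 0.0000)  (base)
link 0: phi[0] = 120 = 120 deg
  cos(120 deg) = -0.5000, sin(120 deg) = 0.8660
  joint[1] = (0.0000, 0.0000) + 8.3 * (-0.5000, 0.8660) = (0.0000 + -4.1500, 0.0000 + 7.1880) = (-4.1500, 7.1880)
link 1: phi[1] = 120 + -85 = 35 deg
  cos(35 deg) = 0.8192, sin(35 deg) = 0.5736
  joint[2] = (-4.1500, 7.1880) + 2.2 * (0.8192, 0.5736) = (-4.1500 + 1.8021, 7.1880 + 1.2619) = (-2.3479, 8.4499)
link 2: phi[2] = 120 + -85 + 85 = 120 deg
  cos(120 deg) = -0.5000, sin(120 deg) = 0.8660
  joint[3] = (-2.3479, 8.4499) + 10.9 * (-0.5000, 0.8660) = (-2.3479 + -5.4500, 8.4499 + 9.4397) = (-7.7979, 17.8896)
link 3: phi[3] = 120 + -85 + 85 + 140 = 260 deg
  cos(260 deg) = -0.1736, sin(260 deg) = -0.9848
  joint[4] = (-7.7979, 17.8896) + 11 * (-0.1736, -0.9848) = (-7.7979 + -1.9101, 17.8896 + -10.8329) = (-9.7080, 7.0567)
End effector: (-9.7080, 7.0567)

Answer: -9.7080 7.0567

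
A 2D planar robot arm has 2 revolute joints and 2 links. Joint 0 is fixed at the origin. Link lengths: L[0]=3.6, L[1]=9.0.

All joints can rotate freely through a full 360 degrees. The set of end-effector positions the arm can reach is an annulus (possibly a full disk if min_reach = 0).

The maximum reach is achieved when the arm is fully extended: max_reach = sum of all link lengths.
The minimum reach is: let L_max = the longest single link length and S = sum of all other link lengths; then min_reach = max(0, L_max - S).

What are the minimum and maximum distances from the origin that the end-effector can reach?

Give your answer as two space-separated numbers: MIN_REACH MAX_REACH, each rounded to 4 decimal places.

Link lengths: [3.6, 9.0]
max_reach = 3.6 + 9 = 12.6
L_max = max([3.6, 9.0]) = 9
S (sum of others) = 12.6 - 9 = 3.6
min_reach = max(0, 9 - 3.6) = max(0, 5.4) = 5.4

Answer: 5.4000 12.6000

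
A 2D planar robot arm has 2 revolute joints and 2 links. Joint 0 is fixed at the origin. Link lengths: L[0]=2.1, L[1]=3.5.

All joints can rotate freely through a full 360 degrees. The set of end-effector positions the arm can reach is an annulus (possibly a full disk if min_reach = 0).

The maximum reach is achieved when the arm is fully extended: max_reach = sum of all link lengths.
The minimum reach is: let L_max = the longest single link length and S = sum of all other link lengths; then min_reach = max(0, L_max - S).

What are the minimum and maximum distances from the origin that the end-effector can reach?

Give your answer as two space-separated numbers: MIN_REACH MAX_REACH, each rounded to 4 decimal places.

Link lengths: [2.1, 3.5]
max_reach = 2.1 + 3.5 = 5.6
L_max = max([2.1, 3.5]) = 3.5
S (sum of others) = 5.6 - 3.5 = 2.1
min_reach = max(0, 3.5 - 2.1) = max(0, 1.4) = 1.4

Answer: 1.4000 5.6000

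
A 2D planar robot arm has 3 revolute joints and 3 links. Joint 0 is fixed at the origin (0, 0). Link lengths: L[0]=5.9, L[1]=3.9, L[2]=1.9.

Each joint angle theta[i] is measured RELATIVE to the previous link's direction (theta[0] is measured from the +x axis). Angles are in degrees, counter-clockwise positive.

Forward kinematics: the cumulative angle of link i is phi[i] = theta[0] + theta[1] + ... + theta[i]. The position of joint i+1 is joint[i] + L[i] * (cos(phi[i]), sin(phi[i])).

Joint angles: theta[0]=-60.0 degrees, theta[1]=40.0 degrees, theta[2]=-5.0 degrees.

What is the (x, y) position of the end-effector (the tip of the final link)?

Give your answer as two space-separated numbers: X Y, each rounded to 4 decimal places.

Answer: 8.3368 -7.2464

Derivation:
joint[0] = (0.0000, 0.0000)  (base)
link 0: phi[0] = -60 = -60 deg
  cos(-60 deg) = 0.5000, sin(-60 deg) = -0.8660
  joint[1] = (0.0000, 0.0000) + 5.9 * (0.5000, -0.8660) = (0.0000 + 2.9500, 0.0000 + -5.1095) = (2.9500, -5.1095)
link 1: phi[1] = -60 + 40 = -20 deg
  cos(-20 deg) = 0.9397, sin(-20 deg) = -0.3420
  joint[2] = (2.9500, -5.1095) + 3.9 * (0.9397, -0.3420) = (2.9500 + 3.6648, -5.1095 + -1.3339) = (6.6148, -6.4434)
link 2: phi[2] = -60 + 40 + -5 = -25 deg
  cos(-25 deg) = 0.9063, sin(-25 deg) = -0.4226
  joint[3] = (6.6148, -6.4434) + 1.9 * (0.9063, -0.4226) = (6.6148 + 1.7220, -6.4434 + -0.8030) = (8.3368, -7.2464)
End effector: (8.3368, -7.2464)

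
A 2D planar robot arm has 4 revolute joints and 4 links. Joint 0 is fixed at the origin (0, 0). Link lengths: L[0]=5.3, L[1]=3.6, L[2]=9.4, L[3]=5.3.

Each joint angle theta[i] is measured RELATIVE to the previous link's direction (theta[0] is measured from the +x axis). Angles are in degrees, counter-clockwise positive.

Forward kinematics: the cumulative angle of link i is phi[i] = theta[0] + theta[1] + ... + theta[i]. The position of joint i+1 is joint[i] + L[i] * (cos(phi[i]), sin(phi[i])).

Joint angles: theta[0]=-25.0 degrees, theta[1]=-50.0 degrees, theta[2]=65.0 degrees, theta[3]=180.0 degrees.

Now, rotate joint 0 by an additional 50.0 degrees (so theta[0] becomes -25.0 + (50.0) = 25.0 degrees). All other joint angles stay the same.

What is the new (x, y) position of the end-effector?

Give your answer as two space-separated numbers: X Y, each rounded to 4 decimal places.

joint[0] = (0.0000, 0.0000)  (base)
link 0: phi[0] = 25 = 25 deg
  cos(25 deg) = 0.9063, sin(25 deg) = 0.4226
  joint[1] = (0.0000, 0.0000) + 5.3 * (0.9063, 0.4226) = (0.0000 + 4.8034, 0.0000 + 2.2399) = (4.8034, 2.2399)
link 1: phi[1] = 25 + -50 = -25 deg
  cos(-25 deg) = 0.9063, sin(-25 deg) = -0.4226
  joint[2] = (4.8034, 2.2399) + 3.6 * (0.9063, -0.4226) = (4.8034 + 3.2627, 2.2399 + -1.5214) = (8.0661, 0.7185)
link 2: phi[2] = 25 + -50 + 65 = 40 deg
  cos(40 deg) = 0.7660, sin(40 deg) = 0.6428
  joint[3] = (8.0661, 0.7185) + 9.4 * (0.7660, 0.6428) = (8.0661 + 7.2008, 0.7185 + 6.0422) = (15.2670, 6.7607)
link 3: phi[3] = 25 + -50 + 65 + 180 = 220 deg
  cos(220 deg) = -0.7660, sin(220 deg) = -0.6428
  joint[4] = (15.2670, 6.7607) + 5.3 * (-0.7660, -0.6428) = (15.2670 + -4.0600, 6.7607 + -3.4068) = (11.2069, 3.3539)
End effector: (11.2069, 3.3539)

Answer: 11.2069 3.3539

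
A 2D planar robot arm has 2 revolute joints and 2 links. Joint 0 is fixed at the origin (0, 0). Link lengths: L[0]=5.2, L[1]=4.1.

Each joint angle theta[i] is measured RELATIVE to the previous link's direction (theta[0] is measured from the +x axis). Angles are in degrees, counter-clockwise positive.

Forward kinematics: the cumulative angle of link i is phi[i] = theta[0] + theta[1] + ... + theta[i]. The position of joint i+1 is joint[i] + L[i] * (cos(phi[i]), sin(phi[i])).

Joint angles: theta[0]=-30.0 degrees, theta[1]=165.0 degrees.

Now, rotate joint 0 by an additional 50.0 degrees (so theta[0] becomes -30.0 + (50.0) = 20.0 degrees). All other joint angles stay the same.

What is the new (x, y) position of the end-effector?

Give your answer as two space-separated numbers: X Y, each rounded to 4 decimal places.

Answer: 0.8020 1.4212

Derivation:
joint[0] = (0.0000, 0.0000)  (base)
link 0: phi[0] = 20 = 20 deg
  cos(20 deg) = 0.9397, sin(20 deg) = 0.3420
  joint[1] = (0.0000, 0.0000) + 5.2 * (0.9397, 0.3420) = (0.0000 + 4.8864, 0.0000 + 1.7785) = (4.8864, 1.7785)
link 1: phi[1] = 20 + 165 = 185 deg
  cos(185 deg) = -0.9962, sin(185 deg) = -0.0872
  joint[2] = (4.8864, 1.7785) + 4.1 * (-0.9962, -0.0872) = (4.8864 + -4.0844, 1.7785 + -0.3573) = (0.8020, 1.4212)
End effector: (0.8020, 1.4212)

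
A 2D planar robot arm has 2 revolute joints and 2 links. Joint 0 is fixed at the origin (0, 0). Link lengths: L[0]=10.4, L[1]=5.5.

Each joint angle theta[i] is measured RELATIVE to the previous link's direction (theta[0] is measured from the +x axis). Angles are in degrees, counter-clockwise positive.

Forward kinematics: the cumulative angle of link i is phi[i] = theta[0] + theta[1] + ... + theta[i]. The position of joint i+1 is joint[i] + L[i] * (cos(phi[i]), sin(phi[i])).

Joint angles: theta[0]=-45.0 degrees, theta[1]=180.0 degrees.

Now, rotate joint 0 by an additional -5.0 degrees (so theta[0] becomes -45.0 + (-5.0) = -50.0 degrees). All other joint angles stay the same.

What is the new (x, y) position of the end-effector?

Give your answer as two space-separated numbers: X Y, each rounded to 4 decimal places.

joint[0] = (0.0000, 0.0000)  (base)
link 0: phi[0] = -50 = -50 deg
  cos(-50 deg) = 0.6428, sin(-50 deg) = -0.7660
  joint[1] = (0.0000, 0.0000) + 10.4 * (0.6428, -0.7660) = (0.0000 + 6.6850, 0.0000 + -7.9669) = (6.6850, -7.9669)
link 1: phi[1] = -50 + 180 = 130 deg
  cos(130 deg) = -0.6428, sin(130 deg) = 0.7660
  joint[2] = (6.6850, -7.9669) + 5.5 * (-0.6428, 0.7660) = (6.6850 + -3.5353, -7.9669 + 4.2132) = (3.1497, -3.7536)
End effector: (3.1497, -3.7536)

Answer: 3.1497 -3.7536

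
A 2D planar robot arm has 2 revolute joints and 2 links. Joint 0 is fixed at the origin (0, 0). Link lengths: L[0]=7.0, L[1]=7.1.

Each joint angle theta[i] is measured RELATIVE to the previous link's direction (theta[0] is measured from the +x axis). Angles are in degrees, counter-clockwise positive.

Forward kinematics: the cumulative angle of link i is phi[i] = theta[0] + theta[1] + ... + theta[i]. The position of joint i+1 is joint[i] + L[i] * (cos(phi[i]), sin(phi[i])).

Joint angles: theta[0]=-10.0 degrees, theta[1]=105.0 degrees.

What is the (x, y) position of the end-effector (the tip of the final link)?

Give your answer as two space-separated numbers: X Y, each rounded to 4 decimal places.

Answer: 6.2748 5.8574

Derivation:
joint[0] = (0.0000, 0.0000)  (base)
link 0: phi[0] = -10 = -10 deg
  cos(-10 deg) = 0.9848, sin(-10 deg) = -0.1736
  joint[1] = (0.0000, 0.0000) + 7 * (0.9848, -0.1736) = (0.0000 + 6.8937, 0.0000 + -1.2155) = (6.8937, -1.2155)
link 1: phi[1] = -10 + 105 = 95 deg
  cos(95 deg) = -0.0872, sin(95 deg) = 0.9962
  joint[2] = (6.8937, -1.2155) + 7.1 * (-0.0872, 0.9962) = (6.8937 + -0.6188, -1.2155 + 7.0730) = (6.2748, 5.8574)
End effector: (6.2748, 5.8574)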